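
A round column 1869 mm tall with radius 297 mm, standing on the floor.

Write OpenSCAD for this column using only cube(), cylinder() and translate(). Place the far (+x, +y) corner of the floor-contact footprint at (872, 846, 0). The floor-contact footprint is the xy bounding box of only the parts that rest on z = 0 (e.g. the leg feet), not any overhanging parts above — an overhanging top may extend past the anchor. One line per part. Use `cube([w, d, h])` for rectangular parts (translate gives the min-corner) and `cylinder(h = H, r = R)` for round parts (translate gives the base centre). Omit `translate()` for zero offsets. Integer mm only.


translate([575, 549, 0]) cylinder(h = 1869, r = 297);


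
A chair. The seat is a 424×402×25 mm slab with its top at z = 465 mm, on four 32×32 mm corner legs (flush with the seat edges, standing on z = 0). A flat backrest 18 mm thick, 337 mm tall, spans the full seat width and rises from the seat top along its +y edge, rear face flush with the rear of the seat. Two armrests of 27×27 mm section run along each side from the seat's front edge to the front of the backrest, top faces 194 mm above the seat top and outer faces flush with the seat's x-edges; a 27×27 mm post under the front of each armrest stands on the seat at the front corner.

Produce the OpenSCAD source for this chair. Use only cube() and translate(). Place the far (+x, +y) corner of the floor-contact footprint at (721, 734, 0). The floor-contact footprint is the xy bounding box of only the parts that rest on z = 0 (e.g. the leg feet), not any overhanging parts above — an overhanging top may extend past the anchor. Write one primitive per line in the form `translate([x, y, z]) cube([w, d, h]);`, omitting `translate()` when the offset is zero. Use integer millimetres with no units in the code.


// leg_h = 465 - 25 = 440
// arm post h = 194 - 27 = 167
translate([297, 332, 440]) cube([424, 402, 25]);
translate([297, 332, 0]) cube([32, 32, 440]);
translate([689, 332, 0]) cube([32, 32, 440]);
translate([297, 702, 0]) cube([32, 32, 440]);
translate([689, 702, 0]) cube([32, 32, 440]);
translate([297, 716, 465]) cube([424, 18, 337]);
translate([297, 332, 632]) cube([27, 384, 27]);
translate([694, 332, 632]) cube([27, 384, 27]);
translate([297, 332, 465]) cube([27, 27, 167]);
translate([694, 332, 465]) cube([27, 27, 167]);


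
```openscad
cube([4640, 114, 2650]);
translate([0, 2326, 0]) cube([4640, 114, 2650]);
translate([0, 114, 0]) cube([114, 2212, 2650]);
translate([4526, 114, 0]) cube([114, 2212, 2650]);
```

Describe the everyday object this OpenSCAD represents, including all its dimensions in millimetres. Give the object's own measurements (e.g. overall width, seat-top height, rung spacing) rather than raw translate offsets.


The wall frame of a small rectangular building: four walls, each 2650 mm tall and 114 mm thick, enclosing a footprint 4640 mm (x) by 2440 mm (y) outside-to-outside, with no floor or roof. The front and back walls (the −y and +y sides) span the full width; the two side walls fit between them.


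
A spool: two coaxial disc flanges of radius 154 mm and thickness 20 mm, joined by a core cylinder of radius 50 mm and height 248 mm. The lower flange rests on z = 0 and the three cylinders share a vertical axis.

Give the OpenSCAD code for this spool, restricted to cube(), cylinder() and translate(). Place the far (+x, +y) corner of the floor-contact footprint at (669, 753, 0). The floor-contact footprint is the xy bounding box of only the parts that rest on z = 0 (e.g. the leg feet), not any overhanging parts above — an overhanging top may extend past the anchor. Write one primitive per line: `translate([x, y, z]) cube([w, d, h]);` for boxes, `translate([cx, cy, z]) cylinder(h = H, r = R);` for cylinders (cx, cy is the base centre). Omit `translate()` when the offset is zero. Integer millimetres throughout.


translate([515, 599, 0]) cylinder(h = 20, r = 154);
translate([515, 599, 20]) cylinder(h = 248, r = 50);
translate([515, 599, 268]) cylinder(h = 20, r = 154);


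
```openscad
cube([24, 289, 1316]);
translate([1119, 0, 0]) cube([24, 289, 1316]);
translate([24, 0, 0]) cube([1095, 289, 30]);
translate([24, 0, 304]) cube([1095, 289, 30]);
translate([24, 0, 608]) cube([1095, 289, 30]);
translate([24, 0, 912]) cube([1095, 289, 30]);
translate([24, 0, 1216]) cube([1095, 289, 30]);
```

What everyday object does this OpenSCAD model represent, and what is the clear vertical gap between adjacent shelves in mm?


A bookshelf. The clear shelf gap is 274 mm.

Two tall side panels with 5 horizontal boards between them — a bookshelf. The first two shelf undersides are at z = 0 and z = 304; with shelf thickness 30, the clear gap is 304 − 0 − 30 = 274 mm.


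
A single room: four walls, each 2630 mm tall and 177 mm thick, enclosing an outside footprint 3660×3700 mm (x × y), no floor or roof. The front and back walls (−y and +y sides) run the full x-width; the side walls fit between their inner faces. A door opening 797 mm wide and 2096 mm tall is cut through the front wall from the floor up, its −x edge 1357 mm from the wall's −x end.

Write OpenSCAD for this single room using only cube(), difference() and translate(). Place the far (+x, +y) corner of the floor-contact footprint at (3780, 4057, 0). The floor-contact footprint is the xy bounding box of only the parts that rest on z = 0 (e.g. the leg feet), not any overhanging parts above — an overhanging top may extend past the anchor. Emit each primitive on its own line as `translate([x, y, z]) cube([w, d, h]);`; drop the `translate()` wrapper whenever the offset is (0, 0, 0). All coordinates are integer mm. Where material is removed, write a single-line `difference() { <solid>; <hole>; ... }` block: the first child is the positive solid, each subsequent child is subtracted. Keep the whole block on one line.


difference() { translate([120, 357, 0]) cube([3660, 177, 2630]); translate([1477, 357, 0]) cube([797, 177, 2096]); }
translate([120, 3880, 0]) cube([3660, 177, 2630]);
translate([120, 534, 0]) cube([177, 3346, 2630]);
translate([3603, 534, 0]) cube([177, 3346, 2630]);


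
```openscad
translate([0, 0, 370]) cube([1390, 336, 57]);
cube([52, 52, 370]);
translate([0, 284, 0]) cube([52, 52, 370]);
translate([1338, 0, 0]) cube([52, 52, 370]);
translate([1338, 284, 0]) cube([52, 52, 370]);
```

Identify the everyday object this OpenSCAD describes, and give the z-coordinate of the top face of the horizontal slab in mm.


A bench. The seat-top height is 427 mm.

A long slab on four corner posts — a bench. The slab sits at z = 370 with thickness 57, so the top is 370 + 57 = 427 mm.


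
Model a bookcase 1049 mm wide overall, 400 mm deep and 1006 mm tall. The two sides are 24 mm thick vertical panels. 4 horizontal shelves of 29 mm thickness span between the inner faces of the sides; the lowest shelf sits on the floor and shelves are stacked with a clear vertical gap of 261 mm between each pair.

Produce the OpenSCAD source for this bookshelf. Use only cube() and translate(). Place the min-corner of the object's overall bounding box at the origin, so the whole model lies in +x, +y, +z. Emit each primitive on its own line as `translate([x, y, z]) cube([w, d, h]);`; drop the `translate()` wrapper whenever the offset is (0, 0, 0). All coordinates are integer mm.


cube([24, 400, 1006]);
translate([1025, 0, 0]) cube([24, 400, 1006]);
translate([24, 0, 0]) cube([1001, 400, 29]);
translate([24, 0, 290]) cube([1001, 400, 29]);
translate([24, 0, 580]) cube([1001, 400, 29]);
translate([24, 0, 870]) cube([1001, 400, 29]);


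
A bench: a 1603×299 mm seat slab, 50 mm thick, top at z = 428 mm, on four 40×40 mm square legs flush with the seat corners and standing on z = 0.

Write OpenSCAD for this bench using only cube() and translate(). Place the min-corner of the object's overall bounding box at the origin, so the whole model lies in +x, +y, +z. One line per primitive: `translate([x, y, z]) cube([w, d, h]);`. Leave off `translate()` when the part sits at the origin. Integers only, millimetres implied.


translate([0, 0, 378]) cube([1603, 299, 50]);
cube([40, 40, 378]);
translate([0, 259, 0]) cube([40, 40, 378]);
translate([1563, 0, 0]) cube([40, 40, 378]);
translate([1563, 259, 0]) cube([40, 40, 378]);


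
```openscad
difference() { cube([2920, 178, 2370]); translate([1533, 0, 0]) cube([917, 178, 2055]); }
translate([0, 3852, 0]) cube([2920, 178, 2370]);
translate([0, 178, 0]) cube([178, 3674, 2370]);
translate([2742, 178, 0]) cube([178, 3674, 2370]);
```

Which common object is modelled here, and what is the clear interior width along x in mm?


A single room. The interior width is 2564 mm.

Four walls enclosing a rectangle with a door in the front wall — a room. Outside width 2920 minus two 178 mm walls gives 2564 mm.


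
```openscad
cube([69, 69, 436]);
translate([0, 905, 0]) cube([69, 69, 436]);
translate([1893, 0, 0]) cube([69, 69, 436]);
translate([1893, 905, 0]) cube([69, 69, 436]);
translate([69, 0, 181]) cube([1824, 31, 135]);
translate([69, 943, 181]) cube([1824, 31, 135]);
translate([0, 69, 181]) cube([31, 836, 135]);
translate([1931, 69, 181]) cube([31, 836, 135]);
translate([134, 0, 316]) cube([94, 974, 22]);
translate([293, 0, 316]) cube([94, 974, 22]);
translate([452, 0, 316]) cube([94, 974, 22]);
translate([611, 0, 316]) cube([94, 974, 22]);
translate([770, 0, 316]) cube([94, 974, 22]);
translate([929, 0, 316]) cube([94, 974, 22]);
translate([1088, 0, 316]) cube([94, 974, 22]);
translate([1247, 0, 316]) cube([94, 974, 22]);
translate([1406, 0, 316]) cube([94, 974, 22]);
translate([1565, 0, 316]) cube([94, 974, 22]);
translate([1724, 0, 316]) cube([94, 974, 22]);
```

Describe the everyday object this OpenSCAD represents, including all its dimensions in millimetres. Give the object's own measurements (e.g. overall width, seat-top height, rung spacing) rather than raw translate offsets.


A bed frame 1962 mm long (x) by 974 mm wide (y). Four 69×69 mm corner posts, 436 mm tall, at the corners of the footprint. Four rails of 31 mm thickness and 135 mm height run between adjacent posts with their undersides at z = 181 mm, their outer faces flush with the outside of the frame (the two x-running rails run between the posts' inner faces; the two y-running rails run between the posts' inner faces). 11 slats, each 94 mm wide (x) and 22 mm thick, lie across the top of the two x-running rails, running the full 974 mm width of the frame in y; along x they sit between the end posts with a 65 mm gap after the −x posts and between neighbouring slats, leaving 75 mm before the +x posts.


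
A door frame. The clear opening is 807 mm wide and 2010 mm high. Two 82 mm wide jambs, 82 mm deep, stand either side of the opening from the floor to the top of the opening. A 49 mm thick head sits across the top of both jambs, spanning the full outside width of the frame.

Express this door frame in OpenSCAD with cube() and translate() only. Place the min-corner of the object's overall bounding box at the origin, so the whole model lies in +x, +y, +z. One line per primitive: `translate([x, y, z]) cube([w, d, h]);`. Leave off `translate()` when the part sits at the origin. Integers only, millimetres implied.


cube([82, 82, 2010]);
translate([889, 0, 0]) cube([82, 82, 2010]);
translate([0, 0, 2010]) cube([971, 82, 49]);


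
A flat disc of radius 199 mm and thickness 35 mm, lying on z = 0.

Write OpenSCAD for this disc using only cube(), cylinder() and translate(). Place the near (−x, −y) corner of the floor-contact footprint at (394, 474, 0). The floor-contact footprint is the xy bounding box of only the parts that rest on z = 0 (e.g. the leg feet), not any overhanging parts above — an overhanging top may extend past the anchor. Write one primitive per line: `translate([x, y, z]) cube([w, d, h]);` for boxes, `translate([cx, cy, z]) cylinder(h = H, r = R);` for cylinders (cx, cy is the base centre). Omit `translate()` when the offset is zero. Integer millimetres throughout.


translate([593, 673, 0]) cylinder(h = 35, r = 199);


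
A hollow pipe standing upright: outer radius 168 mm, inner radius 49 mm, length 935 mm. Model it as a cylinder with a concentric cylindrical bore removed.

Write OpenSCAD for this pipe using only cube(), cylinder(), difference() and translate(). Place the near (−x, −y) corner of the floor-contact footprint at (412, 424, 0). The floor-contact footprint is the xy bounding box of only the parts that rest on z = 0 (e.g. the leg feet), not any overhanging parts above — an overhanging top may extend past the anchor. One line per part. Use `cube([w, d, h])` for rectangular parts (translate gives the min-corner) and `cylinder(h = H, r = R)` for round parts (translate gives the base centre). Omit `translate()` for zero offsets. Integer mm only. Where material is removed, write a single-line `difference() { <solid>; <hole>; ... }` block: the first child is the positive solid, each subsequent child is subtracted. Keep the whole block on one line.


difference() { translate([580, 592, 0]) cylinder(h = 935, r = 168); translate([580, 592, 0]) cylinder(h = 935, r = 49); }


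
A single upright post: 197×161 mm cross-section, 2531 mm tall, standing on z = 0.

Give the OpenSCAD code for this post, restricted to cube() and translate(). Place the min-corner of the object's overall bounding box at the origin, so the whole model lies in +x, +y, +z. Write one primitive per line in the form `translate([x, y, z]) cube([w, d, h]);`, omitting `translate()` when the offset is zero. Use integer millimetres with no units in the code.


cube([197, 161, 2531]);


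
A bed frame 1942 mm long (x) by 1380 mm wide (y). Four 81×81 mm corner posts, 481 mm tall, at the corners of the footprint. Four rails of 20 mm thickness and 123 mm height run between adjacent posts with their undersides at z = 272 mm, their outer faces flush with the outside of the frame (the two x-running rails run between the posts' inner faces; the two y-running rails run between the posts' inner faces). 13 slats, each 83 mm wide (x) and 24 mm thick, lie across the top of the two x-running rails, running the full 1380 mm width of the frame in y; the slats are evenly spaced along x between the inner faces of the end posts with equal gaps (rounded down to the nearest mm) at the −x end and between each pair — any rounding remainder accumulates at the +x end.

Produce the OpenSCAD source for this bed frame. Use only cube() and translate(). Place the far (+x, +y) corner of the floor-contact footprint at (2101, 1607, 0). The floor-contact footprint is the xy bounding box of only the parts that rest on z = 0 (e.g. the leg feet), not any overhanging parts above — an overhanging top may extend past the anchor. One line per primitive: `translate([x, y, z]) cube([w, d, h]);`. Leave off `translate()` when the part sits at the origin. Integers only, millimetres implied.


translate([159, 227, 0]) cube([81, 81, 481]);
translate([159, 1526, 0]) cube([81, 81, 481]);
translate([2020, 227, 0]) cube([81, 81, 481]);
translate([2020, 1526, 0]) cube([81, 81, 481]);
translate([240, 227, 272]) cube([1780, 20, 123]);
translate([240, 1587, 272]) cube([1780, 20, 123]);
translate([159, 308, 272]) cube([20, 1218, 123]);
translate([2081, 308, 272]) cube([20, 1218, 123]);
translate([290, 227, 395]) cube([83, 1380, 24]);
translate([423, 227, 395]) cube([83, 1380, 24]);
translate([556, 227, 395]) cube([83, 1380, 24]);
translate([689, 227, 395]) cube([83, 1380, 24]);
translate([822, 227, 395]) cube([83, 1380, 24]);
translate([955, 227, 395]) cube([83, 1380, 24]);
translate([1088, 227, 395]) cube([83, 1380, 24]);
translate([1221, 227, 395]) cube([83, 1380, 24]);
translate([1354, 227, 395]) cube([83, 1380, 24]);
translate([1487, 227, 395]) cube([83, 1380, 24]);
translate([1620, 227, 395]) cube([83, 1380, 24]);
translate([1753, 227, 395]) cube([83, 1380, 24]);
translate([1886, 227, 395]) cube([83, 1380, 24]);


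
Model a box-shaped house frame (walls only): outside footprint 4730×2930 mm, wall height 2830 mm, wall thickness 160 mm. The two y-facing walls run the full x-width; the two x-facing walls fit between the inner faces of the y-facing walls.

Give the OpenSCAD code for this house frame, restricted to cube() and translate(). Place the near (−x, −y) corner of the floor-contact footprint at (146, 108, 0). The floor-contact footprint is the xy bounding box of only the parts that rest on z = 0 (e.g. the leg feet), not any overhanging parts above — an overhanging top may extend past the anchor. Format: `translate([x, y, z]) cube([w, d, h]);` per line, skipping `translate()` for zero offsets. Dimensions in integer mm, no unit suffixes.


translate([146, 108, 0]) cube([4730, 160, 2830]);
translate([146, 2878, 0]) cube([4730, 160, 2830]);
translate([146, 268, 0]) cube([160, 2610, 2830]);
translate([4716, 268, 0]) cube([160, 2610, 2830]);


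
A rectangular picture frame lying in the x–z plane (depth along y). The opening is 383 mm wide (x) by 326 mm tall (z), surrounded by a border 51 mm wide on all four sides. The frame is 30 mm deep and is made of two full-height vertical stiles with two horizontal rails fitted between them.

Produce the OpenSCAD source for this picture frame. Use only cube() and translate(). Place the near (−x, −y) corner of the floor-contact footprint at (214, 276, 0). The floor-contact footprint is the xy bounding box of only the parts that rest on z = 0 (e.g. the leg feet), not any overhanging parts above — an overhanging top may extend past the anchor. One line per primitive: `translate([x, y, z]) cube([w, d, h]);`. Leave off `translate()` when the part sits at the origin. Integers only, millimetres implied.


translate([214, 276, 0]) cube([51, 30, 428]);
translate([648, 276, 0]) cube([51, 30, 428]);
translate([265, 276, 0]) cube([383, 30, 51]);
translate([265, 276, 377]) cube([383, 30, 51]);


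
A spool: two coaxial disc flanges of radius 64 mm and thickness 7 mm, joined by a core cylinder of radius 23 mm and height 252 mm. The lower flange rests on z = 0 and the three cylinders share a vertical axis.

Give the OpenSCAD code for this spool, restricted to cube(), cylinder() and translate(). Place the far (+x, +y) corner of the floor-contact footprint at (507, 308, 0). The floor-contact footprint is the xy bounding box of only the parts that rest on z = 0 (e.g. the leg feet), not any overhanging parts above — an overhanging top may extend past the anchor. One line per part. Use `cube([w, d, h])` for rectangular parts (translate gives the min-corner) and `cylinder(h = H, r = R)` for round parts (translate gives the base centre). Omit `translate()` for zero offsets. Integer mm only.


translate([443, 244, 0]) cylinder(h = 7, r = 64);
translate([443, 244, 7]) cylinder(h = 252, r = 23);
translate([443, 244, 259]) cylinder(h = 7, r = 64);


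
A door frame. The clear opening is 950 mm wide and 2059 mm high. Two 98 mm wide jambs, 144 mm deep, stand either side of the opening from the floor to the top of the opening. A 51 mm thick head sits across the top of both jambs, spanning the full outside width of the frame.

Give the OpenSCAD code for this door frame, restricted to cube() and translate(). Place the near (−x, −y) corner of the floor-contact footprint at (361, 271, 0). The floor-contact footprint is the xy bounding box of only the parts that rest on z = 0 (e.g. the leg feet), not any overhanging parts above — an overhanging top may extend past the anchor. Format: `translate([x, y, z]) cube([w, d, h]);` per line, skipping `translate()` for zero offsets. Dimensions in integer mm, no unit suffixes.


translate([361, 271, 0]) cube([98, 144, 2059]);
translate([1409, 271, 0]) cube([98, 144, 2059]);
translate([361, 271, 2059]) cube([1146, 144, 51]);


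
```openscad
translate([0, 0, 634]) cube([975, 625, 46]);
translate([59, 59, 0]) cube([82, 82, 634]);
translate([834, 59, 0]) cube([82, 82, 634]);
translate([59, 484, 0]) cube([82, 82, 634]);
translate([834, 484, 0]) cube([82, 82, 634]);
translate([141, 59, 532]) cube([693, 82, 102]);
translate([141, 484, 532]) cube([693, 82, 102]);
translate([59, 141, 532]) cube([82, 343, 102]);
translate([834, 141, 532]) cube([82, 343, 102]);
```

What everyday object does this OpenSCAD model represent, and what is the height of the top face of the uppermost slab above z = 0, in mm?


A table. The table height is 680 mm.

A 975×625×46 slab sits at z = 634 on four 82 mm square posts — a table. The top surface is at 634 + 46 = 680 mm.


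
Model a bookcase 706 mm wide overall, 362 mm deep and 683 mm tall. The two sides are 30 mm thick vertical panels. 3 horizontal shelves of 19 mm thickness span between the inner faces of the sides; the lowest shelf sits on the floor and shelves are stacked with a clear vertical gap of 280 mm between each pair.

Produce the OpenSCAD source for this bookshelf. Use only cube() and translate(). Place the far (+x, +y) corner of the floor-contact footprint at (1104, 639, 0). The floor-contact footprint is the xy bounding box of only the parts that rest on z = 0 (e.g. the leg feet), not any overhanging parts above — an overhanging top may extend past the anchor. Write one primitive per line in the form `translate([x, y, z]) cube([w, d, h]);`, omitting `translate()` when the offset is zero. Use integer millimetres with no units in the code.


translate([398, 277, 0]) cube([30, 362, 683]);
translate([1074, 277, 0]) cube([30, 362, 683]);
translate([428, 277, 0]) cube([646, 362, 19]);
translate([428, 277, 299]) cube([646, 362, 19]);
translate([428, 277, 598]) cube([646, 362, 19]);


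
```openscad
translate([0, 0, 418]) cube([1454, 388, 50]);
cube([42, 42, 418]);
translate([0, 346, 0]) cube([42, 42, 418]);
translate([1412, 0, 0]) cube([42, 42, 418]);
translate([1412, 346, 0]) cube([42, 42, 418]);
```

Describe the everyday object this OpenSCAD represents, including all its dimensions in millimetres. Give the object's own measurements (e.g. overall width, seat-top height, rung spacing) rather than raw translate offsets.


A long wooden bench with a 1454 mm (x) × 388 mm (y) seat, 50 mm thick, its top surface 468 mm above the floor. Four 42 mm square legs at the seat corners, flush with the edges, run from z = 0 to the seat underside.


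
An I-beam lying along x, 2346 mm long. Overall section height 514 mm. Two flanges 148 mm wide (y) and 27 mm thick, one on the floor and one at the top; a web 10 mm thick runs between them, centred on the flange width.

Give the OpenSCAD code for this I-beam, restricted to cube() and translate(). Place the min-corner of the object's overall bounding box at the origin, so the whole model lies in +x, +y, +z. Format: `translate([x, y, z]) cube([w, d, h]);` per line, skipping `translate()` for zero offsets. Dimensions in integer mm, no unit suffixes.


cube([2346, 148, 27]);
translate([0, 69, 27]) cube([2346, 10, 460]);
translate([0, 0, 487]) cube([2346, 148, 27]);


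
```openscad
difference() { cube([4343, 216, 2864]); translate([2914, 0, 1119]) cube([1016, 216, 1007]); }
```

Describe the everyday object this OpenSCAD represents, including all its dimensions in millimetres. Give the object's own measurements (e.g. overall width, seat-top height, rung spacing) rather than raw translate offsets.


A wall 4343 mm long (x), 216 mm thick (y), 2864 mm tall, with a rectangular window opening cut through it. The opening is 1016 mm wide and 1007 mm tall; its sill is at z = 1119 mm and its near (−x) edge is 2914 mm from the wall's −x end. The opening passes through the full wall thickness.


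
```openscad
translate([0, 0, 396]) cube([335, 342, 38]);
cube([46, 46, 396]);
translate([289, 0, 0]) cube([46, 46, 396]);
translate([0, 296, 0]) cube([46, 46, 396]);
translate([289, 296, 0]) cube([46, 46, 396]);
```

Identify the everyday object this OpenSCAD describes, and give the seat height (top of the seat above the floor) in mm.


A stool. The seat height is 434 mm.

A 335×342×38 slab at z = 396 on four corner posts — a stool. The seat top is 396 + 38 = 434 mm.


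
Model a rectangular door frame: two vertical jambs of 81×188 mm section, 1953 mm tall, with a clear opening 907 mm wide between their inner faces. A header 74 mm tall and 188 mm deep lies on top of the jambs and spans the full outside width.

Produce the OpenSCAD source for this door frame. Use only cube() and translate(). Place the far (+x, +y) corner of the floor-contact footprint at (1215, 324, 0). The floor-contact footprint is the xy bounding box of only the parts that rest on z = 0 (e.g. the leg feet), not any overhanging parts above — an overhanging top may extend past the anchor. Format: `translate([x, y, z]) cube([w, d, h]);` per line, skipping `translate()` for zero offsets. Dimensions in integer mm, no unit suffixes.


translate([146, 136, 0]) cube([81, 188, 1953]);
translate([1134, 136, 0]) cube([81, 188, 1953]);
translate([146, 136, 1953]) cube([1069, 188, 74]);


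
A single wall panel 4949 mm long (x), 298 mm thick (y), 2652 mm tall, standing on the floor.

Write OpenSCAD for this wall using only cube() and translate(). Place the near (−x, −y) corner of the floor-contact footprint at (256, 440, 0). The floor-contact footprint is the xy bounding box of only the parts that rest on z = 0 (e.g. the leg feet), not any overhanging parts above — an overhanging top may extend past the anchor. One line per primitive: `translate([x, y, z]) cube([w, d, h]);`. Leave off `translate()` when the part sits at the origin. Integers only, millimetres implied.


translate([256, 440, 0]) cube([4949, 298, 2652]);


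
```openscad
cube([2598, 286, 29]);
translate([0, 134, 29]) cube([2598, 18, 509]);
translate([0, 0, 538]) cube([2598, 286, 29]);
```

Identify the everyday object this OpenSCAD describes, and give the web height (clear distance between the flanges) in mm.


An I-beam. The web height is 509 mm.

Two wide flanges with a thin centred web — an I-beam. Overall 567 mm minus two 29 mm flanges gives a web of 567 − 2·29 = 509 mm.


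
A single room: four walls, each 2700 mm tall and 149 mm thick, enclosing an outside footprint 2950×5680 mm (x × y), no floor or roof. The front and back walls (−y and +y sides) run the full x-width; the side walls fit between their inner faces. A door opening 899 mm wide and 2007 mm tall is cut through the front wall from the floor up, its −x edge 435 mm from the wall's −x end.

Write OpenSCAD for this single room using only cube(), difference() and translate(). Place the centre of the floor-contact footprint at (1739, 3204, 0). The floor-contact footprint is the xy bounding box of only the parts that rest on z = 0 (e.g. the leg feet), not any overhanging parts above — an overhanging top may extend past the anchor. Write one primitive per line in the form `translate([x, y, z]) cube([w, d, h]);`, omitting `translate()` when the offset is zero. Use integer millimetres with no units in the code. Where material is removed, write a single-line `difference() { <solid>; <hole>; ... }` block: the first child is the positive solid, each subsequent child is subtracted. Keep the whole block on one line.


difference() { translate([264, 364, 0]) cube([2950, 149, 2700]); translate([699, 364, 0]) cube([899, 149, 2007]); }
translate([264, 5895, 0]) cube([2950, 149, 2700]);
translate([264, 513, 0]) cube([149, 5382, 2700]);
translate([3065, 513, 0]) cube([149, 5382, 2700]);


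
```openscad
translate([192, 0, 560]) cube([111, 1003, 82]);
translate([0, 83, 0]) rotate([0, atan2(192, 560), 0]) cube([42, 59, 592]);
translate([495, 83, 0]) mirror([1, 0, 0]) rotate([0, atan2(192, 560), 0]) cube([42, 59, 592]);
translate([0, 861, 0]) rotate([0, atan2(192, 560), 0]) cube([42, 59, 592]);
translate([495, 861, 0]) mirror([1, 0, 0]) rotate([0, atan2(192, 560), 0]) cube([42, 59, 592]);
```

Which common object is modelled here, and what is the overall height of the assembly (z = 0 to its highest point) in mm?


A sawhorse. The overall height is 642 mm.

A beam across two mirrored pairs of raked legs — a sawhorse. The beam's underside is at z = 560 (matching the legs' vertical rise in atan2(192, 560)) and the beam is 82 mm tall, so its top is at 560 + 82 = 642 mm. The raked legs top out at the beam's underside, so that is the highest point.


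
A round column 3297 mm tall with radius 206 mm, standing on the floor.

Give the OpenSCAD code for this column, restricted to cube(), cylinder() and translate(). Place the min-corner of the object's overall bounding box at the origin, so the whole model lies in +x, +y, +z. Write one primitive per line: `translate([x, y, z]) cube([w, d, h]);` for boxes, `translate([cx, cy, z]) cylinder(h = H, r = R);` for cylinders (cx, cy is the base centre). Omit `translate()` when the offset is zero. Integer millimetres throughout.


translate([206, 206, 0]) cylinder(h = 3297, r = 206);


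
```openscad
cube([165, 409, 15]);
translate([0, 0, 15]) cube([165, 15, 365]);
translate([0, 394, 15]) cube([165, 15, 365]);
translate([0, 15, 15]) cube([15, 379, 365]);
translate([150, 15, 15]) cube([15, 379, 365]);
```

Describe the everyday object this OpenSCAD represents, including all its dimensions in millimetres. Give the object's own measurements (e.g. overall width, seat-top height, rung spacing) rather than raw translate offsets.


An open-topped rectangular box: outside dimensions 165×409×380 mm, with a uniform wall and base thickness of 15 mm. The base is a full 165×409 slab on the floor; four walls sit on top of the base. The front and back walls (the −y and +y sides) span the full width; the two side walls fit between them.


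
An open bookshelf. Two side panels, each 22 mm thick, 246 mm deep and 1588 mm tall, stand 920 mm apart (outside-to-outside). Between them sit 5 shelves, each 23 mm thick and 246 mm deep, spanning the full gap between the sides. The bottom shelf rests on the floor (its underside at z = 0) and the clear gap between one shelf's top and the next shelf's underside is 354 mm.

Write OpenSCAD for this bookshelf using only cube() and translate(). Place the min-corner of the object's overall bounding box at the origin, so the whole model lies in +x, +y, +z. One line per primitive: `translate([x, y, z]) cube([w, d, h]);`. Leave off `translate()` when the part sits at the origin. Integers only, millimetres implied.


cube([22, 246, 1588]);
translate([898, 0, 0]) cube([22, 246, 1588]);
translate([22, 0, 0]) cube([876, 246, 23]);
translate([22, 0, 377]) cube([876, 246, 23]);
translate([22, 0, 754]) cube([876, 246, 23]);
translate([22, 0, 1131]) cube([876, 246, 23]);
translate([22, 0, 1508]) cube([876, 246, 23]);


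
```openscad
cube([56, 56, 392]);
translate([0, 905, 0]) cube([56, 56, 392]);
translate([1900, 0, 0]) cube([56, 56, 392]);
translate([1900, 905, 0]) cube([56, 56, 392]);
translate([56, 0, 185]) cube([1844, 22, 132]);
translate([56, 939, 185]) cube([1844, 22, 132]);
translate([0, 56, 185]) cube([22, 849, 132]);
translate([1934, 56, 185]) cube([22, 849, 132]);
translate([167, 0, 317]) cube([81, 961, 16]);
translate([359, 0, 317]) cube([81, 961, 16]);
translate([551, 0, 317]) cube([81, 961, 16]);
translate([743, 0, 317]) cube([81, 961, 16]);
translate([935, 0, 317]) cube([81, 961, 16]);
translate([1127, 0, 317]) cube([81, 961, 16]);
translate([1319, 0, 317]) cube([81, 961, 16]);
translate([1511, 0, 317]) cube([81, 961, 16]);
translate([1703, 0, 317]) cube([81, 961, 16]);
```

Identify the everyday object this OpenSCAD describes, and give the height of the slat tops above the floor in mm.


A bed frame. The slat-top height is 333 mm.

Four posts, four rails, and a row of slats — a bed frame. Slats sit on the rails at z = 185 + 132 = 317; with slat thickness 16, the top is 333 mm.


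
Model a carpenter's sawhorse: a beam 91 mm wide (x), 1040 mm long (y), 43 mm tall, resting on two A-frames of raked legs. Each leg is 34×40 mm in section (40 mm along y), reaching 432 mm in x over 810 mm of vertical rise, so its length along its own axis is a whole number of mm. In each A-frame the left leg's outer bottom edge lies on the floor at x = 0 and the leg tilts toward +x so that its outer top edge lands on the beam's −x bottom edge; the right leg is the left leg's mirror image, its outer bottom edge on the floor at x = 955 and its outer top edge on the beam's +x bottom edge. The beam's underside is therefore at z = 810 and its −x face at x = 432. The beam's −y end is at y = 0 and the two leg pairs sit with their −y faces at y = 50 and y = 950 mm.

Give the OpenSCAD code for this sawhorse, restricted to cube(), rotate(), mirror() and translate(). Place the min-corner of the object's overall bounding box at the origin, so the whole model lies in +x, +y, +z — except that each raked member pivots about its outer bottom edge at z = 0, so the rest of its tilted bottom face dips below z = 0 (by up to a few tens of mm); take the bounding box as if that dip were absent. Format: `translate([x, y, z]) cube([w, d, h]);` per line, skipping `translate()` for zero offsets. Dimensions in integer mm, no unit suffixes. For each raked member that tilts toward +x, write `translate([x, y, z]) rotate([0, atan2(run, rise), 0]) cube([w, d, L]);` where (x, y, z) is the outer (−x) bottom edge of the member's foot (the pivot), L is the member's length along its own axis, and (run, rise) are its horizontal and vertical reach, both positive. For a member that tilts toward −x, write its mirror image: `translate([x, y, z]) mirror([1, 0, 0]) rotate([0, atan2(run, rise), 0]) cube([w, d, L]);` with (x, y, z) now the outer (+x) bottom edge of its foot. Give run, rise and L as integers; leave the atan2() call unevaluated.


translate([432, 0, 810]) cube([91, 1040, 43]);
translate([0, 50, 0]) rotate([0, atan2(432, 810), 0]) cube([34, 40, 918]);
translate([955, 50, 0]) mirror([1, 0, 0]) rotate([0, atan2(432, 810), 0]) cube([34, 40, 918]);
translate([0, 950, 0]) rotate([0, atan2(432, 810), 0]) cube([34, 40, 918]);
translate([955, 950, 0]) mirror([1, 0, 0]) rotate([0, atan2(432, 810), 0]) cube([34, 40, 918]);


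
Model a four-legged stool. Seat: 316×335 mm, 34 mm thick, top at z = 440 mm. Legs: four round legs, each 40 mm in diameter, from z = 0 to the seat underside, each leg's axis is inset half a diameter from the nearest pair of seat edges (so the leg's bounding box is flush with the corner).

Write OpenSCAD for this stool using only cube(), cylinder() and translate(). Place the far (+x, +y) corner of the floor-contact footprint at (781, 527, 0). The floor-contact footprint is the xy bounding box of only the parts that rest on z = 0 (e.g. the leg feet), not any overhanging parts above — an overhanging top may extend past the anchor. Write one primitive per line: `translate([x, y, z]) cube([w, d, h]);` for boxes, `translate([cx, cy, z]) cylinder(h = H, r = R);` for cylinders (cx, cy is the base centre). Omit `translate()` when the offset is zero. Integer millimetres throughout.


translate([465, 192, 406]) cube([316, 335, 34]);
translate([485, 212, 0]) cylinder(h = 406, r = 20);
translate([761, 212, 0]) cylinder(h = 406, r = 20);
translate([485, 507, 0]) cylinder(h = 406, r = 20);
translate([761, 507, 0]) cylinder(h = 406, r = 20);


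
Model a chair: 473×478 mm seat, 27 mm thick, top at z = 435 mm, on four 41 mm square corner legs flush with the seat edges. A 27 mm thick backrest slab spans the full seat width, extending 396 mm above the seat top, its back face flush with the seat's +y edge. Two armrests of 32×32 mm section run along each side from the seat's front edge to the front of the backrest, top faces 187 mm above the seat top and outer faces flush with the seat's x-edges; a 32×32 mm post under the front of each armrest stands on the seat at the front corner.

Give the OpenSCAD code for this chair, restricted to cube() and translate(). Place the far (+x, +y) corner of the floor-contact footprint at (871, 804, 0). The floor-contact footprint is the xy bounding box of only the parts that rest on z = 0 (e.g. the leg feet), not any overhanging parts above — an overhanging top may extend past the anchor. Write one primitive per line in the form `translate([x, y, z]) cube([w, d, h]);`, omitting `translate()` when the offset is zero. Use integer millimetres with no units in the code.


// leg_h = 435 - 27 = 408
// arm post h = 187 - 32 = 155
translate([398, 326, 408]) cube([473, 478, 27]);
translate([398, 326, 0]) cube([41, 41, 408]);
translate([830, 326, 0]) cube([41, 41, 408]);
translate([398, 763, 0]) cube([41, 41, 408]);
translate([830, 763, 0]) cube([41, 41, 408]);
translate([398, 777, 435]) cube([473, 27, 396]);
translate([398, 326, 590]) cube([32, 451, 32]);
translate([839, 326, 590]) cube([32, 451, 32]);
translate([398, 326, 435]) cube([32, 32, 155]);
translate([839, 326, 435]) cube([32, 32, 155]);


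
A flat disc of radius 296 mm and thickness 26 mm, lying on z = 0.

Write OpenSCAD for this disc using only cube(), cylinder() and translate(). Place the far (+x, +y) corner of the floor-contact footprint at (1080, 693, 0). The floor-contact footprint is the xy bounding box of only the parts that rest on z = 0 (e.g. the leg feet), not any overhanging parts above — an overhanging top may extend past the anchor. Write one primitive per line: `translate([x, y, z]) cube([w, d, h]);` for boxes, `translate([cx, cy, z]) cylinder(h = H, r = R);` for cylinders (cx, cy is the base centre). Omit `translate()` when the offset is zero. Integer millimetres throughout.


translate([784, 397, 0]) cylinder(h = 26, r = 296);


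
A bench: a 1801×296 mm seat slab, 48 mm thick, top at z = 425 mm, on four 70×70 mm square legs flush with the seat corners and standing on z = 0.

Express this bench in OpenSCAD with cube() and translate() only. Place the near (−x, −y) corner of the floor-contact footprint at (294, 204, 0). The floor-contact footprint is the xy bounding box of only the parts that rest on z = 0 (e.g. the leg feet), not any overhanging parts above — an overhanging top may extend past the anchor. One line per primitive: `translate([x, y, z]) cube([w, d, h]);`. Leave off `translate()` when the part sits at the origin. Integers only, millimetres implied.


// leg_h = 425 − 48 = 377
translate([294, 204, 377]) cube([1801, 296, 48]);
translate([294, 204, 0]) cube([70, 70, 377]);
translate([294, 430, 0]) cube([70, 70, 377]);
translate([2025, 204, 0]) cube([70, 70, 377]);
translate([2025, 430, 0]) cube([70, 70, 377]);


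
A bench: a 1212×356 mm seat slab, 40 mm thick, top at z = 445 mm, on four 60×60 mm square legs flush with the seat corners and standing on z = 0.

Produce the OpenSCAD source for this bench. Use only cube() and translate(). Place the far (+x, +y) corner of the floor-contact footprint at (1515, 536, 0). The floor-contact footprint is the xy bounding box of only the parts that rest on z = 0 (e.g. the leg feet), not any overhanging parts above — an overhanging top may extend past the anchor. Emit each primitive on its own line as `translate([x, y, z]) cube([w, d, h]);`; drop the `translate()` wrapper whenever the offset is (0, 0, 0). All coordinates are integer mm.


translate([303, 180, 405]) cube([1212, 356, 40]);
translate([303, 180, 0]) cube([60, 60, 405]);
translate([303, 476, 0]) cube([60, 60, 405]);
translate([1455, 180, 0]) cube([60, 60, 405]);
translate([1455, 476, 0]) cube([60, 60, 405]);


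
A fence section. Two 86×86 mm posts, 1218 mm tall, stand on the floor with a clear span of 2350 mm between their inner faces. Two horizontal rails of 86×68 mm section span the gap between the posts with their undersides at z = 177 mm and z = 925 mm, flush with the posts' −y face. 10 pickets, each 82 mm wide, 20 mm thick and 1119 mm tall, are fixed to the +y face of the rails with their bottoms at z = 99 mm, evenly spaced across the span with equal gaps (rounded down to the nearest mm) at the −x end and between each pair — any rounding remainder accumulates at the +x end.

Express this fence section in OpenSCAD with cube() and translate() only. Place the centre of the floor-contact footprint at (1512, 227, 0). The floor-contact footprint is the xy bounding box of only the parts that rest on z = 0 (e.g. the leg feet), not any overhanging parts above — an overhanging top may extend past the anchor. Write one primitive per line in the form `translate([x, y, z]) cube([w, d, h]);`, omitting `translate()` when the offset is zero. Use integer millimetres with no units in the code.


translate([251, 184, 0]) cube([86, 86, 1218]);
translate([2687, 184, 0]) cube([86, 86, 1218]);
translate([337, 184, 177]) cube([2350, 86, 68]);
translate([337, 184, 925]) cube([2350, 86, 68]);
translate([476, 270, 99]) cube([82, 20, 1119]);
translate([697, 270, 99]) cube([82, 20, 1119]);
translate([918, 270, 99]) cube([82, 20, 1119]);
translate([1139, 270, 99]) cube([82, 20, 1119]);
translate([1360, 270, 99]) cube([82, 20, 1119]);
translate([1581, 270, 99]) cube([82, 20, 1119]);
translate([1802, 270, 99]) cube([82, 20, 1119]);
translate([2023, 270, 99]) cube([82, 20, 1119]);
translate([2244, 270, 99]) cube([82, 20, 1119]);
translate([2465, 270, 99]) cube([82, 20, 1119]);
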